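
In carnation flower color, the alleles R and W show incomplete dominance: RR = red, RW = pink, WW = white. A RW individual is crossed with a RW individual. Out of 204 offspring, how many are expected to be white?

Punnett square for RW × RW:
Offspring genotypes: 1 RR, 2 RW, 1 WW
Phenotype counts: 1 red, 2 pink, 1 white
white: 1 out of 4 → fraction 1/4
Expected count = 1/4 × 204 = 51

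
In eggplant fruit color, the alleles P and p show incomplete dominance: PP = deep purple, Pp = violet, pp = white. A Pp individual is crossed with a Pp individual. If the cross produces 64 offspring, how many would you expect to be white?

Punnett square for Pp × Pp:
Offspring genotypes: 1 PP, 2 Pp, 1 pp
Phenotype counts: 1 deep purple, 2 violet, 1 white
white: 1 out of 4 → fraction 1/4
Expected count = 1/4 × 64 = 16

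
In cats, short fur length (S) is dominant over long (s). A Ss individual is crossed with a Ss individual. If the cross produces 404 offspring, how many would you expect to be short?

Punnett square for Ss × Ss:
Offspring genotypes: 1 SS, 2 Ss, 1 ss
short: 3, long: 1
short: 3 out of 4 → fraction 3/4
Expected count = 3/4 × 404 = 303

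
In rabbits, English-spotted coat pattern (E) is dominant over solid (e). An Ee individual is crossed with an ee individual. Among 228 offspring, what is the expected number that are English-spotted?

Punnett square for Ee × ee:
Offspring genotypes: 2 Ee, 2 ee
English-spotted: 2, solid: 2
English-spotted: 2 out of 4 → fraction 1/2
Expected count = 1/2 × 228 = 114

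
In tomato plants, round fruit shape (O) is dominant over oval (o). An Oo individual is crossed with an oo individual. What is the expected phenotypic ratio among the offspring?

Punnett square for Oo × oo:
Offspring genotypes: 2 Oo, 2 oo
round: 2, oval: 2
Ratio: 1:1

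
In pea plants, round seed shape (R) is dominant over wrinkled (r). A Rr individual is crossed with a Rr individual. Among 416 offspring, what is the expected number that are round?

Punnett square for Rr × Rr:
Offspring genotypes: 1 RR, 2 Rr, 1 rr
round: 3, wrinkled: 1
round: 3 out of 4 → fraction 3/4
Expected count = 3/4 × 416 = 312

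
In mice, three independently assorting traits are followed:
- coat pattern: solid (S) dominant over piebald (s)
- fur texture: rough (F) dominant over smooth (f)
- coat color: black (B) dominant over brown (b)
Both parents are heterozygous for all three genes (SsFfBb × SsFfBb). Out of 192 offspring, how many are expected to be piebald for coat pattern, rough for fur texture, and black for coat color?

Trihybrid cross: SsFfBb × SsFfBb
Each trait segregates independently with a 3:1 phenotypic ratio, so each gene contributes 3/4 (dominant) or 1/4 (recessive).
Target: piebald (coat pattern), rough (fur texture), black (coat color)
Probability = product of independent per-trait probabilities
= 1/4 × 3/4 × 3/4 = 9/64
Expected count = 9/64 × 192 = 27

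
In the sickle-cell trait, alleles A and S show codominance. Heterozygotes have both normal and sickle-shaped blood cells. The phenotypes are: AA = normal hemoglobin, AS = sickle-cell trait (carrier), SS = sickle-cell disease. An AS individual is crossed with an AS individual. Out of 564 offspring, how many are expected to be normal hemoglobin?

Punnett square for AS × AS:
Offspring genotypes: 1 AA, 2 AS, 1 SS
Phenotype counts: 1 normal hemoglobin, 2 sickle-cell trait (carrier), 1 sickle-cell disease
normal hemoglobin: 1 out of 4 → fraction 1/4
Expected count = 1/4 × 564 = 141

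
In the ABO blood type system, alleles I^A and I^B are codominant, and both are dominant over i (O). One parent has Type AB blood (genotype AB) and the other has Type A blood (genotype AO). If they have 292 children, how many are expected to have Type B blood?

Cross: AB × AO
Possible offspring genotypes: 1 AA, 1 AO, 1 AB, 1 BO
Blood type counts: 2 Type A, 1 Type AB, 1 Type B
Probability of Type B: 1/4
Expected count = 1/4 × 292 = 73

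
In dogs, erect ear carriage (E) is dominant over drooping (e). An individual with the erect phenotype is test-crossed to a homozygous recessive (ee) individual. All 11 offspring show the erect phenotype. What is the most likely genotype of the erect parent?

Test cross: ? × ee
All offspring are erect.
If the unknown parent were heterozygous (Ee), about half of 11 offspring would be drooping; none are. The unknown parent is most likely homozygous dominant (EE).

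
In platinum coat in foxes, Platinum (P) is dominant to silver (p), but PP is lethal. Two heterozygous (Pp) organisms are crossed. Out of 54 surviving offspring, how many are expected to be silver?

Cross: Pp × Pp
Punnett square offspring (before lethality): 1 PP, 2 Pp, 1 pp
The PP genotype is lethal (embryos die); surviving offspring: 2 Pp, 1 pp
silver: 1 out of 3 → fraction 1/3
Expected count = 1/3 × 54 = 18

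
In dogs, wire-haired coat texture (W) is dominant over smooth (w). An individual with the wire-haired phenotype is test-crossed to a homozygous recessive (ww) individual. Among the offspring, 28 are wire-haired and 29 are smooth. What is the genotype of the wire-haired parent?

Test cross: ? × ww
Offspring: 28 wire-haired, 29 smooth — approximately 1:1.
A 1:1 ratio in a test cross indicates the unknown parent is heterozygous (Ww).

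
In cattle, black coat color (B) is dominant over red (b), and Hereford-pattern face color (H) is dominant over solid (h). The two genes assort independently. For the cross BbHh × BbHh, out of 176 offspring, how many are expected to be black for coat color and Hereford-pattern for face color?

Dihybrid cross BbHh × BbHh — consider each gene separately:
coat color: Bb × Bb → 1 BB, 2 Bb, 1 bb → 3 B_ : 1 bb (out of 4)
face color: Hh × Hh → 1 HH, 2 Hh, 1 hh → 3 H_ : 1 hh (out of 4)
Looking for: black (B_) and Hereford-pattern (H_)
P(black) = 3/4, P(Hereford-pattern) = 3/4
P(both) = 3/4 × 3/4 = 9/16
Expected count = 9/16 × 176 = 99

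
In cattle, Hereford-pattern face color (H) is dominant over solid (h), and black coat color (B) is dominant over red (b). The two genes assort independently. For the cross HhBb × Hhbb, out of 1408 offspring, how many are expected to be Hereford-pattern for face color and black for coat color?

Dihybrid cross HhBb × Hhbb — consider each gene separately:
face color: Hh × Hh → 1 HH, 2 Hh, 1 hh → 3 H_ : 1 hh (out of 4)
coat color: Bb × bb → 2 Bb, 2 bb → 2 B_ : 2 bb (out of 4)
Looking for: Hereford-pattern (H_) and black (B_)
P(Hereford-pattern) = 3/4, P(black) = 2/4
P(both) = 3/4 × 2/4 = 6/16 = 3/8
Expected count = 3/8 × 1408 = 528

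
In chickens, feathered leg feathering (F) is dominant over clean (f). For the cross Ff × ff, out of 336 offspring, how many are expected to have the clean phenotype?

Punnett square for Ff × ff:
Offspring genotypes: 2 Ff, 2 ff
Total offspring: 4
Count with target: 2
Probability: 2/4 = 1/2
Expected count = 1/2 × 336 = 168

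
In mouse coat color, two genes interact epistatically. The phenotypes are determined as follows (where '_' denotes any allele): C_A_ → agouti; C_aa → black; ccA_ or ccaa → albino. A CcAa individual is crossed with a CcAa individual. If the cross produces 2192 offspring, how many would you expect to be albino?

Cross: CcAa × CcAa — consider each gene separately:
C gene: Cc × Cc → 1 CC, 2 Cc, 1 cc → 3 C_ : 1 cc (out of 4)
A gene: Aa × Aa → 1 AA, 2 Aa, 1 aa → 3 A_ : 1 aa (out of 4)
Genotype classes (out of 4 × 4 = 16): C_A_ = 3×3 = 9; C_aa = 3×1 = 3; ccA_ = 1×3 = 3; ccaa = 1×1 = 1
Apply the phenotype rules: C_A_ (9) → agouti; C_aa (3) → black; ccA_ (3) + ccaa (1) → albino
Phenotype counts (out of 16): 9 agouti, 3 black, 4 albino
albino: 4 out of 16 → fraction 1/4
Expected count = 1/4 × 2192 = 548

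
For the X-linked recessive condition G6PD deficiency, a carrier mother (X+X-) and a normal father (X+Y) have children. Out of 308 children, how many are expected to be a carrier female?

Cross: X+X- × X+Y
Offspring: 1 X+X+, 1 X+Y, 1 X+X-, 1 X-Y
Probability of a carrier female: 1/4
Expected count = 1/4 × 308 = 77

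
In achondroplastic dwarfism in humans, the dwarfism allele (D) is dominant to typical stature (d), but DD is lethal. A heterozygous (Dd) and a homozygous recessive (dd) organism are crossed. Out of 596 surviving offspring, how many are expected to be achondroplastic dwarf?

Cross: Dd × dd
Punnett square offspring (before lethality): 2 Dd, 2 dd
No DD offspring are produced in this cross.
achondroplastic dwarf: 2 out of 4 → fraction 1/2
Expected count = 1/2 × 596 = 298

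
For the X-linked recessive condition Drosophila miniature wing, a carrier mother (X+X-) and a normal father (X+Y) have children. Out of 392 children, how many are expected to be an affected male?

Cross: X+X- × X+Y
Offspring: 1 X+X+, 1 X+Y, 1 X+X-, 1 X-Y
Probability of an affected male: 1/4
Expected count = 1/4 × 392 = 98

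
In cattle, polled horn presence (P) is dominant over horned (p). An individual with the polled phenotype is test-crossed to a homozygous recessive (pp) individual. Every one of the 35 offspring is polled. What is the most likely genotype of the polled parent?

Test cross: ? × pp
All offspring are polled.
If the unknown parent were heterozygous (Pp), about half of 35 offspring would be horned; none are. The unknown parent is most likely homozygous dominant (PP).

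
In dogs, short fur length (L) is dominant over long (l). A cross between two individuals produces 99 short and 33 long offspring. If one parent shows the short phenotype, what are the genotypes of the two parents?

Observed offspring: 99 short, 33 long
The observed ratio simplifies to 3:1. Long (ll) offspring appear, so each parent must contribute one l allele. The parent stated to show short carries L, so it is Ll. The other parent is then either Ll or ll: Ll × ll would give a 1:1 split, whereas Ll × Ll gives 3:1 — matching the data. So both parents are heterozygous (Ll × Ll).
Parent genotypes: Ll × Ll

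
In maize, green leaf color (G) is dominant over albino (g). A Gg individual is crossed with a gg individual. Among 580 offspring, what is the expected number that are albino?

Punnett square for Gg × gg:
Offspring genotypes: 2 Gg, 2 gg
green: 2, albino: 2
albino: 2 out of 4 → fraction 1/2
Expected count = 1/2 × 580 = 290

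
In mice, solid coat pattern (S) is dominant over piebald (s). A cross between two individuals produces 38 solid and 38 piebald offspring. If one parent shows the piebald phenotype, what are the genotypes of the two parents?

Observed offspring: 38 solid, 38 piebald
The observed ratio simplifies to 1:1. One parent shows piebald, so its genotype must be ss. A 1:1 offspring split requires the other parent to be heterozygous (Ss).
Parent genotypes: ss × Ss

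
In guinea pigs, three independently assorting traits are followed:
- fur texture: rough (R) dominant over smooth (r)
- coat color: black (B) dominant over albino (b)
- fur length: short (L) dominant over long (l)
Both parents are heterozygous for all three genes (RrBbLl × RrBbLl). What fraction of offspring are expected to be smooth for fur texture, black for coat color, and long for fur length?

Trihybrid cross: RrBbLl × RrBbLl
Each trait segregates independently with a 3:1 phenotypic ratio, so each gene contributes 3/4 (dominant) or 1/4 (recessive).
Target: smooth (fur texture), black (coat color), long (fur length)
Probability = product of independent per-trait probabilities
= 1/4 × 3/4 × 1/4 = 3/64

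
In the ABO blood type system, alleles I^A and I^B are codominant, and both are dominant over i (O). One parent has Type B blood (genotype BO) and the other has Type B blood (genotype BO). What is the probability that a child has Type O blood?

Cross: BO × BO
Possible offspring genotypes: 1 BB, 2 BO, 1 OO
Blood type counts: 3 Type B, 1 Type O
Probability of Type O: 1/4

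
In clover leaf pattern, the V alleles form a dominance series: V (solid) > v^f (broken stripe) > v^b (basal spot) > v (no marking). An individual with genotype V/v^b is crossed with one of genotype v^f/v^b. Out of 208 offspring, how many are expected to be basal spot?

Cross: V/v^b × v^f/v^b
Allele dominance: V > v^f > v^b > v
Offspring genotypes: 1 V/v^f, 1 V/v^b, 1 v^f/v^b, 1 v^b/v^b
Phenotype counts: 2 solid, 1 broken stripe, 1 basal spot
basal spot: 1 out of 4 → fraction 1/4
Expected count = 1/4 × 208 = 52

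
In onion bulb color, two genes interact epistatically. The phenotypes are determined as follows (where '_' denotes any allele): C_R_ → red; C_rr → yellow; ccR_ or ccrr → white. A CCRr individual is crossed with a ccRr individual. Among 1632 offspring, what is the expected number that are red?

Cross: CCRr × ccRr — consider each gene separately:
C gene: CC × cc → 4 Cc → 4 C_ (out of 4)
R gene: Rr × Rr → 1 RR, 2 Rr, 1 rr → 3 R_ : 1 rr (out of 4)
Genotype classes (out of 4 × 4 = 16): C_R_ = 4×3 = 12; C_rr = 4×1 = 4
Apply the phenotype rules: C_R_ (12) → red; C_rr (4) → yellow
Phenotype counts (out of 16): 12 red, 4 yellow
red: 12 out of 16 → fraction 3/4
Expected count = 3/4 × 1632 = 1224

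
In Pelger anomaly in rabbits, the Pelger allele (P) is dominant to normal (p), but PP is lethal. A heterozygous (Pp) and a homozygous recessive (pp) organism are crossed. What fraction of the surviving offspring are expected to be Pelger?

Cross: Pp × pp
Punnett square offspring (before lethality): 2 Pp, 2 pp
No PP offspring are produced in this cross.
Pelger: 2 out of 4
Probability: 2/4 = 1/2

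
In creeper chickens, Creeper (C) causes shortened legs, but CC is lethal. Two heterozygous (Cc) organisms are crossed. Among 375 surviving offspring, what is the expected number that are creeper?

Cross: Cc × Cc
Punnett square offspring (before lethality): 1 CC, 2 Cc, 1 cc
The CC genotype is lethal (embryos die); surviving offspring: 2 Cc, 1 cc
creeper: 2 out of 3 → fraction 2/3
Expected count = 2/3 × 375 = 250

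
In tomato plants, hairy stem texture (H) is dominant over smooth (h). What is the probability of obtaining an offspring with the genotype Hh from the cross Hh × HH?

Punnett square for Hh × HH:
Offspring genotypes: 2 HH, 2 Hh
Total offspring: 4
Count with target: 2
Probability: 2/4 = 1/2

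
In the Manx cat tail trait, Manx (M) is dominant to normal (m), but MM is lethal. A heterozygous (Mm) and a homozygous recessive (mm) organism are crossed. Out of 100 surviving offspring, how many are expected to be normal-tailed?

Cross: Mm × mm
Punnett square offspring (before lethality): 2 Mm, 2 mm
No MM offspring are produced in this cross.
normal-tailed: 2 out of 4 → fraction 1/2
Expected count = 1/2 × 100 = 50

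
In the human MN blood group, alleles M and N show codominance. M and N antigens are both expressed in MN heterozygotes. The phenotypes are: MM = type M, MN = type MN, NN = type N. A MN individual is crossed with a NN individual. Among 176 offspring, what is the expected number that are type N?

Punnett square for MN × NN:
Offspring genotypes: 2 MN, 2 NN
Phenotype counts: 2 type MN, 2 type N
type N: 2 out of 4 → fraction 1/2
Expected count = 1/2 × 176 = 88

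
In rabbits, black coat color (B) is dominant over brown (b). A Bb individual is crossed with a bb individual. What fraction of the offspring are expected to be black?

Punnett square for Bb × bb:
Offspring genotypes: 2 Bb, 2 bb
black: 2, brown: 2
black: 2 out of 4
Probability: 2/4 = 1/2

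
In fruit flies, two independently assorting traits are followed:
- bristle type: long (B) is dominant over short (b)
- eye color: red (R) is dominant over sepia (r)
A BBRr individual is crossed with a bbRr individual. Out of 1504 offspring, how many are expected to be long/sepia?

Dihybrid cross BBRr × bbRr — consider each gene separately:
bristle type: BB × bb → 4 Bb → 4 B_ (out of 4)
eye color: Rr × Rr → 1 RR, 2 Rr, 1 rr → 3 R_ : 1 rr (out of 4)
Combine (counts out of 4 × 4 = 16): long/red (B_R_) = 4×3 = 12; long/sepia (B_rr) = 4×1 = 4
Phenotype counts (out of 16): 12 long/red, 4 long/sepia
long/sepia: 4 out of 16 → fraction 1/4
Expected count = 1/4 × 1504 = 376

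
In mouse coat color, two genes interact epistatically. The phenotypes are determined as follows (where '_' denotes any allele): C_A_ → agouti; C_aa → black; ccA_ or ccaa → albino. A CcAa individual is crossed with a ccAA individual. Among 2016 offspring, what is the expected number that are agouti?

Cross: CcAa × ccAA — consider each gene separately:
C gene: Cc × cc → 2 Cc, 2 cc → 2 C_ : 2 cc (out of 4)
A gene: Aa × AA → 2 AA, 2 Aa → 4 A_ (out of 4)
Genotype classes (out of 4 × 4 = 16): C_A_ = 2×4 = 8; ccA_ = 2×4 = 8
Apply the phenotype rules: C_A_ (8) → agouti; ccA_ (8) → albino
Phenotype counts (out of 16): 8 agouti, 8 albino
agouti: 8 out of 16 → fraction 1/2
Expected count = 1/2 × 2016 = 1008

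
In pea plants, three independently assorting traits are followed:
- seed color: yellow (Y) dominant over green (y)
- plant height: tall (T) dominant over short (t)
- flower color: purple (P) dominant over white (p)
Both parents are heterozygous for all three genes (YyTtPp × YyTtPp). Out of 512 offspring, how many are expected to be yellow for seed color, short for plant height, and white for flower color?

Trihybrid cross: YyTtPp × YyTtPp
Each trait segregates independently with a 3:1 phenotypic ratio, so each gene contributes 3/4 (dominant) or 1/4 (recessive).
Target: yellow (seed color), short (plant height), white (flower color)
Probability = product of independent per-trait probabilities
= 3/4 × 1/4 × 1/4 = 3/64
Expected count = 3/64 × 512 = 24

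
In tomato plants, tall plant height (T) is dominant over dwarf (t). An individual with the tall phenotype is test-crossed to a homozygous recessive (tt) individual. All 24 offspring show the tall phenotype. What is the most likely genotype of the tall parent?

Test cross: ? × tt
All offspring are tall.
If the unknown parent were heterozygous (Tt), about half of 24 offspring would be dwarf; none are. The unknown parent is most likely homozygous dominant (TT).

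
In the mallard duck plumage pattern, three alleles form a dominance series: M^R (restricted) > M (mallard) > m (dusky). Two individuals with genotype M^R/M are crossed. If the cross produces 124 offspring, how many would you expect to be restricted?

Cross: M^R/M × M^R/M
Allele dominance: M^R > M > m
Offspring genotypes: 1 M^R/M^R, 2 M^R/M, 1 M/M
Phenotype counts: 3 restricted, 1 mallard
restricted: 3 out of 4 → fraction 3/4
Expected count = 3/4 × 124 = 93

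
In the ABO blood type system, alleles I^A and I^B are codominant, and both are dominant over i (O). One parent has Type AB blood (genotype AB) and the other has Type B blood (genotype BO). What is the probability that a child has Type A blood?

Cross: AB × BO
Possible offspring genotypes: 1 AB, 1 AO, 1 BB, 1 BO
Blood type counts: 1 Type AB, 1 Type A, 2 Type B
Probability of Type A: 1/4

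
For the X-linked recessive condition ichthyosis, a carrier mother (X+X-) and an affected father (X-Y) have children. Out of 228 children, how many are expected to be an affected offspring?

Cross: X+X- × X-Y
Offspring: 1 X+X-, 1 X+Y, 1 X-X-, 1 X-Y
Probability of an affected offspring: 2/4 = 1/2
Expected count = 1/2 × 228 = 114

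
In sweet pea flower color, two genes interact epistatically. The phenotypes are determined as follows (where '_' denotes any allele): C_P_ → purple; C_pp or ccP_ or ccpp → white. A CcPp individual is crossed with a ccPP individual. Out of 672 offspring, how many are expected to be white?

Cross: CcPp × ccPP — consider each gene separately:
C gene: Cc × cc → 2 Cc, 2 cc → 2 C_ : 2 cc (out of 4)
P gene: Pp × PP → 2 PP, 2 Pp → 4 P_ (out of 4)
Genotype classes (out of 4 × 4 = 16): C_P_ = 2×4 = 8; ccP_ = 2×4 = 8
Apply the phenotype rules: C_P_ (8) → purple; ccP_ (8) → white
Phenotype counts (out of 16): 8 purple, 8 white
white: 8 out of 16 → fraction 1/2
Expected count = 1/2 × 672 = 336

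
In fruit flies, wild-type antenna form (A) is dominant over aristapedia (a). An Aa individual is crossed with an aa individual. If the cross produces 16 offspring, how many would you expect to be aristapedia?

Punnett square for Aa × aa:
Offspring genotypes: 2 Aa, 2 aa
wild-type: 2, aristapedia: 2
aristapedia: 2 out of 4 → fraction 1/2
Expected count = 1/2 × 16 = 8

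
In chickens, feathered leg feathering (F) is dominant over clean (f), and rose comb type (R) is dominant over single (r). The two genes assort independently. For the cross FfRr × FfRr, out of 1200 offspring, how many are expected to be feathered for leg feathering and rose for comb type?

Dihybrid cross FfRr × FfRr — consider each gene separately:
leg feathering: Ff × Ff → 1 FF, 2 Ff, 1 ff → 3 F_ : 1 ff (out of 4)
comb type: Rr × Rr → 1 RR, 2 Rr, 1 rr → 3 R_ : 1 rr (out of 4)
Looking for: feathered (F_) and rose (R_)
P(feathered) = 3/4, P(rose) = 3/4
P(both) = 3/4 × 3/4 = 9/16
Expected count = 9/16 × 1200 = 675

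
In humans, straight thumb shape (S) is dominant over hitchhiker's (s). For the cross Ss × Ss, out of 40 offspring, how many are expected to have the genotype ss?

Punnett square for Ss × Ss:
Offspring genotypes: 1 SS, 2 Ss, 1 ss
Total offspring: 4
Count with target: 1
Probability: 1/4
Expected count = 1/4 × 40 = 10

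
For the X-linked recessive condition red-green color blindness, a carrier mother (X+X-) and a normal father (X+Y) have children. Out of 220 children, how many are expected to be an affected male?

Cross: X+X- × X+Y
Offspring: 1 X+X+, 1 X+Y, 1 X+X-, 1 X-Y
Probability of an affected male: 1/4
Expected count = 1/4 × 220 = 55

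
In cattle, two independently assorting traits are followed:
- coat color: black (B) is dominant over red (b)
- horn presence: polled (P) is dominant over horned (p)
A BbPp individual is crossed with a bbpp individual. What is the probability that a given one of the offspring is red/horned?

Dihybrid cross BbPp × bbpp — consider each gene separately:
coat color: Bb × bb → 2 Bb, 2 bb → 2 B_ : 2 bb (out of 4)
horn presence: Pp × pp → 2 Pp, 2 pp → 2 P_ : 2 pp (out of 4)
Combine (counts out of 4 × 4 = 16): black/polled (B_P_) = 2×2 = 4; black/horned (B_pp) = 2×2 = 4; red/polled (bbP_) = 2×2 = 4; red/horned (bbpp) = 2×2 = 4
Phenotype counts (out of 16): 4 black/polled, 4 black/horned, 4 red/polled, 4 red/horned
red/horned: 4 out of 16
Probability: 4/16 = 1/4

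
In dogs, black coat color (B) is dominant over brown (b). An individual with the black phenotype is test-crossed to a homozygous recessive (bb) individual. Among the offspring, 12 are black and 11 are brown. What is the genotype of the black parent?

Test cross: ? × bb
Offspring: 12 black, 11 brown — approximately 1:1.
A 1:1 ratio in a test cross indicates the unknown parent is heterozygous (Bb).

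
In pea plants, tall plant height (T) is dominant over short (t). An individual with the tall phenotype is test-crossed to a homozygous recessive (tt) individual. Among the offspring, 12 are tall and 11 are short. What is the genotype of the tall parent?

Test cross: ? × tt
Offspring: 12 tall, 11 short — approximately 1:1.
A 1:1 ratio in a test cross indicates the unknown parent is heterozygous (Tt).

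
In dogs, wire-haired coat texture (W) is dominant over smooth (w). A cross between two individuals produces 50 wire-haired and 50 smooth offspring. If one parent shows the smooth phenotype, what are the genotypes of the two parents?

Observed offspring: 50 wire-haired, 50 smooth
The observed ratio simplifies to 1:1. One parent shows smooth, so its genotype must be ww. A 1:1 offspring split requires the other parent to be heterozygous (Ww).
Parent genotypes: ww × Ww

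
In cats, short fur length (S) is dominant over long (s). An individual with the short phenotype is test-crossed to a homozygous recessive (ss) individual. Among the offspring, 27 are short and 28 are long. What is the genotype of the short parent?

Test cross: ? × ss
Offspring: 27 short, 28 long — approximately 1:1.
A 1:1 ratio in a test cross indicates the unknown parent is heterozygous (Ss).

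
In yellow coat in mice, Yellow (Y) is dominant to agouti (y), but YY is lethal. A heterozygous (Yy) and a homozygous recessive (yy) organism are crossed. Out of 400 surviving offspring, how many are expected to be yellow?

Cross: Yy × yy
Punnett square offspring (before lethality): 2 Yy, 2 yy
No YY offspring are produced in this cross.
yellow: 2 out of 4 → fraction 1/2
Expected count = 1/2 × 400 = 200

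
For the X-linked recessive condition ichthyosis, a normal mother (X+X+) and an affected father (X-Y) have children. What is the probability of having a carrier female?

Cross: X+X+ × X-Y
Offspring: 2 X+X-, 2 X+Y
Probability of a carrier female: 2/4 = 1/2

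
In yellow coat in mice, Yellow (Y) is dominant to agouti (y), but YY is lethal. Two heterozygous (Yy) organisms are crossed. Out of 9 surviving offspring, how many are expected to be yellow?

Cross: Yy × Yy
Punnett square offspring (before lethality): 1 YY, 2 Yy, 1 yy
The YY genotype is lethal (embryos die); surviving offspring: 2 Yy, 1 yy
yellow: 2 out of 3 → fraction 2/3
Expected count = 2/3 × 9 = 6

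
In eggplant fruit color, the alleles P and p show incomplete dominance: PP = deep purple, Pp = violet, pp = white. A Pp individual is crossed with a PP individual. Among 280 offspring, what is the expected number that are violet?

Punnett square for Pp × PP:
Offspring genotypes: 2 PP, 2 Pp
Phenotype counts: 2 deep purple, 2 violet
violet: 2 out of 4 → fraction 1/2
Expected count = 1/2 × 280 = 140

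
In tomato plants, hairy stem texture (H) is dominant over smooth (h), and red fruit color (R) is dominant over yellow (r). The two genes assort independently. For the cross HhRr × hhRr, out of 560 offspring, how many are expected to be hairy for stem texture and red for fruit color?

Dihybrid cross HhRr × hhRr — consider each gene separately:
stem texture: Hh × hh → 2 Hh, 2 hh → 2 H_ : 2 hh (out of 4)
fruit color: Rr × Rr → 1 RR, 2 Rr, 1 rr → 3 R_ : 1 rr (out of 4)
Looking for: hairy (H_) and red (R_)
P(hairy) = 2/4, P(red) = 3/4
P(both) = 2/4 × 3/4 = 6/16 = 3/8
Expected count = 3/8 × 560 = 210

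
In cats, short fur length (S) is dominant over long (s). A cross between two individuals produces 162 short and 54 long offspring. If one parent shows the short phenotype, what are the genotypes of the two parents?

Observed offspring: 162 short, 54 long
The observed ratio simplifies to 3:1. Long (ss) offspring appear, so each parent must contribute one s allele. The parent stated to show short carries S, so it is Ss. The other parent is then either Ss or ss: Ss × ss would give a 1:1 split, whereas Ss × Ss gives 3:1 — matching the data. So both parents are heterozygous (Ss × Ss).
Parent genotypes: Ss × Ss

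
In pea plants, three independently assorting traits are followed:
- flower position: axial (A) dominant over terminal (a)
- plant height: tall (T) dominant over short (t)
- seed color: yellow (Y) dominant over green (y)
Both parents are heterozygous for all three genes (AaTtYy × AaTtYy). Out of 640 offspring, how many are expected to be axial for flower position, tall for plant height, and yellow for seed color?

Trihybrid cross: AaTtYy × AaTtYy
Each trait segregates independently with a 3:1 phenotypic ratio, so each gene contributes 3/4 (dominant) or 1/4 (recessive).
Target: axial (flower position), tall (plant height), yellow (seed color)
Probability = product of independent per-trait probabilities
= 3/4 × 3/4 × 3/4 = 27/64
Expected count = 27/64 × 640 = 270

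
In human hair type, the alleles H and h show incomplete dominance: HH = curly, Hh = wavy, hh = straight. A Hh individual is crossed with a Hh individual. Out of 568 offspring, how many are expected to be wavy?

Punnett square for Hh × Hh:
Offspring genotypes: 1 HH, 2 Hh, 1 hh
Phenotype counts: 1 curly, 2 wavy, 1 straight
wavy: 2 out of 4 → fraction 1/2
Expected count = 1/2 × 568 = 284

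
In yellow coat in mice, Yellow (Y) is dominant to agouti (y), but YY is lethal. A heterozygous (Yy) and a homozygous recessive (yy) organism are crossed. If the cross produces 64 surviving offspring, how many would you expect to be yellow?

Cross: Yy × yy
Punnett square offspring (before lethality): 2 Yy, 2 yy
No YY offspring are produced in this cross.
yellow: 2 out of 4 → fraction 1/2
Expected count = 1/2 × 64 = 32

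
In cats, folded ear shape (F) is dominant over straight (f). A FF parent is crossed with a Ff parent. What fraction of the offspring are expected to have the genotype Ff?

Punnett square for FF × Ff:
Offspring genotypes: 2 FF, 2 Ff
Total offspring: 4
Count with target: 2
Probability: 2/4 = 1/2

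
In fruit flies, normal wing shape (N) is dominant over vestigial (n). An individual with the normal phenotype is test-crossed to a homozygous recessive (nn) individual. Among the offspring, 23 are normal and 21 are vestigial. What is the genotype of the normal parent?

Test cross: ? × nn
Offspring: 23 normal, 21 vestigial — approximately 1:1.
A 1:1 ratio in a test cross indicates the unknown parent is heterozygous (Nn).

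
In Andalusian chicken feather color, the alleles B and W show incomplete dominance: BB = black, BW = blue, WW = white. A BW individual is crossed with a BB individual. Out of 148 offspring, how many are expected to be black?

Punnett square for BW × BB:
Offspring genotypes: 2 BB, 2 BW
Phenotype counts: 2 black, 2 blue
black: 2 out of 4 → fraction 1/2
Expected count = 1/2 × 148 = 74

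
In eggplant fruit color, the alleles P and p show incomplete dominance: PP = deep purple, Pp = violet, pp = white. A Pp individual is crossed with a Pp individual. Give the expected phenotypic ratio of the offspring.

Punnett square for Pp × Pp:
Offspring genotypes: 1 PP, 2 Pp, 1 pp
Phenotype counts: 1 deep purple, 2 violet, 1 white
Ratio: 1 deep purple : 2 violet : 1 white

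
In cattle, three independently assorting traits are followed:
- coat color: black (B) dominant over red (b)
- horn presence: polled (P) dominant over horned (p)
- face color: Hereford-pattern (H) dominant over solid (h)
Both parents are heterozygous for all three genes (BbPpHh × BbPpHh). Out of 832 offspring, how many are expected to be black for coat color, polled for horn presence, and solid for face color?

Trihybrid cross: BbPpHh × BbPpHh
Each trait segregates independently with a 3:1 phenotypic ratio, so each gene contributes 3/4 (dominant) or 1/4 (recessive).
Target: black (coat color), polled (horn presence), solid (face color)
Probability = product of independent per-trait probabilities
= 3/4 × 3/4 × 1/4 = 9/64
Expected count = 9/64 × 832 = 117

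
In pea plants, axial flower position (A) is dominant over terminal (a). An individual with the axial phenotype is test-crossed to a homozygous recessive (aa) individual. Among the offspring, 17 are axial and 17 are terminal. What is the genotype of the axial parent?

Test cross: ? × aa
Offspring: 17 axial, 17 terminal — approximately 1:1.
A 1:1 ratio in a test cross indicates the unknown parent is heterozygous (Aa).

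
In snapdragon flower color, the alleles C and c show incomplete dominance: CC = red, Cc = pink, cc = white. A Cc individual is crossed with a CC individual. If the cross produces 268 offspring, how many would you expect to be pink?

Punnett square for Cc × CC:
Offspring genotypes: 2 CC, 2 Cc
Phenotype counts: 2 red, 2 pink
pink: 2 out of 4 → fraction 1/2
Expected count = 1/2 × 268 = 134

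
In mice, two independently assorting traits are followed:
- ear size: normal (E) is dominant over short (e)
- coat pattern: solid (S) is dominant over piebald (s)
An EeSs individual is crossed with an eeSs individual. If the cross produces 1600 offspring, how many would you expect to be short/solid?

Dihybrid cross EeSs × eeSs — consider each gene separately:
ear size: Ee × ee → 2 Ee, 2 ee → 2 E_ : 2 ee (out of 4)
coat pattern: Ss × Ss → 1 SS, 2 Ss, 1 ss → 3 S_ : 1 ss (out of 4)
Combine (counts out of 4 × 4 = 16): normal/solid (E_S_) = 2×3 = 6; normal/piebald (E_ss) = 2×1 = 2; short/solid (eeS_) = 2×3 = 6; short/piebald (eess) = 2×1 = 2
Phenotype counts (out of 16): 6 normal/solid, 2 normal/piebald, 6 short/solid, 2 short/piebald
short/solid: 6 out of 16 → fraction 3/8
Expected count = 3/8 × 1600 = 600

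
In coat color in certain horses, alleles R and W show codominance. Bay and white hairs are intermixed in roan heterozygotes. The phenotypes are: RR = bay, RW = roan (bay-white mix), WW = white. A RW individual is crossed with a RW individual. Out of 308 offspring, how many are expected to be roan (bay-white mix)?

Punnett square for RW × RW:
Offspring genotypes: 1 RR, 2 RW, 1 WW
Phenotype counts: 1 bay, 2 roan (bay-white mix), 1 white
roan (bay-white mix): 2 out of 4 → fraction 1/2
Expected count = 1/2 × 308 = 154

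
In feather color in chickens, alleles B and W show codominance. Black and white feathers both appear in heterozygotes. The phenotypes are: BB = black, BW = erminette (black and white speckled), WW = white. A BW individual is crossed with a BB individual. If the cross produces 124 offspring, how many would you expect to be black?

Punnett square for BW × BB:
Offspring genotypes: 2 BB, 2 BW
Phenotype counts: 2 black, 2 erminette (black and white speckled)
black: 2 out of 4 → fraction 1/2
Expected count = 1/2 × 124 = 62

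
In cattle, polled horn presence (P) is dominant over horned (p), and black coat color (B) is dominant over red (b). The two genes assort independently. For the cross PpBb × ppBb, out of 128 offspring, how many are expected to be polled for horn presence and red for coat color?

Dihybrid cross PpBb × ppBb — consider each gene separately:
horn presence: Pp × pp → 2 Pp, 2 pp → 2 P_ : 2 pp (out of 4)
coat color: Bb × Bb → 1 BB, 2 Bb, 1 bb → 3 B_ : 1 bb (out of 4)
Looking for: polled (P_) and red (bb)
P(polled) = 2/4, P(red) = 1/4
P(both) = 2/4 × 1/4 = 2/16 = 1/8
Expected count = 1/8 × 128 = 16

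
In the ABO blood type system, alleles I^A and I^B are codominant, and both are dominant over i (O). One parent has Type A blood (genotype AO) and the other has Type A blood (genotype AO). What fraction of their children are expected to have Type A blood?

Cross: AO × AO
Possible offspring genotypes: 1 AA, 2 AO, 1 OO
Blood type counts: 3 Type A, 1 Type O
Probability of Type A: 3/4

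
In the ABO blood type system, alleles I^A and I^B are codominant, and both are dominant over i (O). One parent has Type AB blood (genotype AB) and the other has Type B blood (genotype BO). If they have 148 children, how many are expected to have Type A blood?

Cross: AB × BO
Possible offspring genotypes: 1 AB, 1 AO, 1 BB, 1 BO
Blood type counts: 1 Type AB, 1 Type A, 2 Type B
Probability of Type A: 1/4
Expected count = 1/4 × 148 = 37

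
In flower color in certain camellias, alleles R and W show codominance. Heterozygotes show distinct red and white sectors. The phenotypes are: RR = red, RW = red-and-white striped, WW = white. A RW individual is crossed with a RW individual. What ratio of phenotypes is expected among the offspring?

Punnett square for RW × RW:
Offspring genotypes: 1 RR, 2 RW, 1 WW
Phenotype counts: 1 red, 2 red-and-white striped, 1 white
Ratio: 1 red : 2 red-and-white striped : 1 white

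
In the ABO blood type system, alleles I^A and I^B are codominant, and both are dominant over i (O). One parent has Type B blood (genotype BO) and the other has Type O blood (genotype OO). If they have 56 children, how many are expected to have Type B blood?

Cross: BO × OO
Possible offspring genotypes: 2 BO, 2 OO
Blood type counts: 2 Type B, 2 Type O
Probability of Type B: 2/4 = 1/2
Expected count = 1/2 × 56 = 28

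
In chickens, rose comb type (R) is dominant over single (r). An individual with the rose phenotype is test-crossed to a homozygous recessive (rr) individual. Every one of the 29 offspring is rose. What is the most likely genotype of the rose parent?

Test cross: ? × rr
All offspring are rose.
If the unknown parent were heterozygous (Rr), about half of 29 offspring would be single; none are. The unknown parent is most likely homozygous dominant (RR).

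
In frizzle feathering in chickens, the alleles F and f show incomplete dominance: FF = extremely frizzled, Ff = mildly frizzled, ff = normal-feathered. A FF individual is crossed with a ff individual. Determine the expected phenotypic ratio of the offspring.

Punnett square for FF × ff:
Offspring genotypes: 4 Ff
Phenotype counts: 4 mildly frizzled
Ratio: all mildly frizzled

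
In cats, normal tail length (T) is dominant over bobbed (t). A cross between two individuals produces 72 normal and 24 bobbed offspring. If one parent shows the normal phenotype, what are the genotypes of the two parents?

Observed offspring: 72 normal, 24 bobbed
The observed ratio simplifies to 3:1. Bobbed (tt) offspring appear, so each parent must contribute one t allele. The parent stated to show normal carries T, so it is Tt. The other parent is then either Tt or tt: Tt × tt would give a 1:1 split, whereas Tt × Tt gives 3:1 — matching the data. So both parents are heterozygous (Tt × Tt).
Parent genotypes: Tt × Tt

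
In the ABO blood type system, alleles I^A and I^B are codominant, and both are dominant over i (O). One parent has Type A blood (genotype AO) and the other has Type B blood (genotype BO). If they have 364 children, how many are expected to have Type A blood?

Cross: AO × BO
Possible offspring genotypes: 1 AB, 1 AO, 1 BO, 1 OO
Blood type counts: 1 Type AB, 1 Type A, 1 Type B, 1 Type O
Probability of Type A: 1/4
Expected count = 1/4 × 364 = 91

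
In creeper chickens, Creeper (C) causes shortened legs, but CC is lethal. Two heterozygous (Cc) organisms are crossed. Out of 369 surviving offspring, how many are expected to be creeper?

Cross: Cc × Cc
Punnett square offspring (before lethality): 1 CC, 2 Cc, 1 cc
The CC genotype is lethal (embryos die); surviving offspring: 2 Cc, 1 cc
creeper: 2 out of 3 → fraction 2/3
Expected count = 2/3 × 369 = 246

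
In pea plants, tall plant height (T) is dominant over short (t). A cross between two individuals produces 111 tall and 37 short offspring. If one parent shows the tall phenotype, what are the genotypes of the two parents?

Observed offspring: 111 tall, 37 short
The observed ratio simplifies to 3:1. Short (tt) offspring appear, so each parent must contribute one t allele. The parent stated to show tall carries T, so it is Tt. The other parent is then either Tt or tt: Tt × tt would give a 1:1 split, whereas Tt × Tt gives 3:1 — matching the data. So both parents are heterozygous (Tt × Tt).
Parent genotypes: Tt × Tt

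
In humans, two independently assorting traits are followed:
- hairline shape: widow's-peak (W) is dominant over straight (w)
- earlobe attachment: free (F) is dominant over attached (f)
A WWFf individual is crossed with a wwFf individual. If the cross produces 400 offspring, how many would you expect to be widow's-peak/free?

Dihybrid cross WWFf × wwFf — consider each gene separately:
hairline shape: WW × ww → 4 Ww → 4 W_ (out of 4)
earlobe attachment: Ff × Ff → 1 FF, 2 Ff, 1 ff → 3 F_ : 1 ff (out of 4)
Combine (counts out of 4 × 4 = 16): widow's-peak/free (W_F_) = 4×3 = 12; widow's-peak/attached (W_ff) = 4×1 = 4
Phenotype counts (out of 16): 12 widow's-peak/free, 4 widow's-peak/attached
widow's-peak/free: 12 out of 16 → fraction 3/4
Expected count = 3/4 × 400 = 300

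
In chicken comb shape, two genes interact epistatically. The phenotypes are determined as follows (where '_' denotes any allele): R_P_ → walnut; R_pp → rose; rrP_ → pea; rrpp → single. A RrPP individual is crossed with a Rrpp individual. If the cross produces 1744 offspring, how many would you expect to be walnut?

Cross: RrPP × Rrpp — consider each gene separately:
R gene: Rr × Rr → 1 RR, 2 Rr, 1 rr → 3 R_ : 1 rr (out of 4)
P gene: PP × pp → 4 Pp → 4 P_ (out of 4)
Genotype classes (out of 4 × 4 = 16): R_P_ = 3×4 = 12; rrP_ = 1×4 = 4
Apply the phenotype rules: R_P_ (12) → walnut; rrP_ (4) → pea
Phenotype counts (out of 16): 12 walnut, 4 pea
walnut: 12 out of 16 → fraction 3/4
Expected count = 3/4 × 1744 = 1308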